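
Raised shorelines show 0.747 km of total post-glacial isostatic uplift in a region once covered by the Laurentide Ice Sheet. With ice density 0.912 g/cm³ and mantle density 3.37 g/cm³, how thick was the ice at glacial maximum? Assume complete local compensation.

u = t ρ_ice/ρ_m → t = u ρ_m/ρ_ice = 0.747 km × 3.37/0.912 = 2.76 km.

2.76 km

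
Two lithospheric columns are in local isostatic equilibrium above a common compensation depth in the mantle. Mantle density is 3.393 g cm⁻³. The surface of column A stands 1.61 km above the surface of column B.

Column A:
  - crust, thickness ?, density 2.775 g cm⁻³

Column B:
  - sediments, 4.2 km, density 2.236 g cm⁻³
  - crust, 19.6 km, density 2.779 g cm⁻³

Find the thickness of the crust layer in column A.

36.2 km

Take the compensation level at the base of the deeper column (depth z_c below the surface of column A) and equate Σ ρ_i t_i down to z_c; mantle fills any gap and the z_c terms cancel.
Column A: x×2.775 + (z_c − 0 − x)×3.393
Column B: 1.61×0 + 4.2×2.236 + 19.6×2.779 + (z_c − 1.61 − 23.8)×3.393
The z_c×3.393 term appears on both sides and cancels. Collect the known terms of each column as K = Σ(ρt)_known − 3.393 × (depth of known layers): K_A = 0 − 3.393×0 = 0; K_B = 63.8596 − 3.393×(1.61 + 23.8) = −22.35653.
Balance: K_A − x×(3.393 − 2.775) = K_B, so x = (K_A − K_B)/(3.393 − 2.775) = 22.3565/0.618 = 36.2 km.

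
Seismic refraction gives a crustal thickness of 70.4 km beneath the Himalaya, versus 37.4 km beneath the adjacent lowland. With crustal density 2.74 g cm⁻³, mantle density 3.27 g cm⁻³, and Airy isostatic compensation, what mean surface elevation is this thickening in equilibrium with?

Excess crust Δ = 70.4 km − 37.4 km = 33 km, split between elevation h and root r with h + r = Δ.
Airy balance ρ_c h = (ρ_m − ρ_c) r gives r = h ρ_c/(ρ_m − ρ_c), so h (1 + ρ_c/(ρ_m − ρ_c)) = Δ, i.e. h = Δ (ρ_m − ρ_c)/ρ_m.
h = 33 km × 0.53/3.27 = 5.35 km.

5.35 km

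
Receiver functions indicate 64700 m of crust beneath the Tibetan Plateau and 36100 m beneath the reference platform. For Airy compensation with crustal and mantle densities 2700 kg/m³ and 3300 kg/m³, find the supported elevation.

Excess crust Δ = 64700 m − 36100 m = 28600 m, split between elevation h and root r with h + r = Δ.
Airy balance ρ_c h = (ρ_m − ρ_c) r gives r = h ρ_c/(ρ_m − ρ_c), so h (1 + ρ_c/(ρ_m − ρ_c)) = Δ, i.e. h = Δ (ρ_m − ρ_c)/ρ_m.
h = 28600 m × 600/3300 = 5200 m.

5200 m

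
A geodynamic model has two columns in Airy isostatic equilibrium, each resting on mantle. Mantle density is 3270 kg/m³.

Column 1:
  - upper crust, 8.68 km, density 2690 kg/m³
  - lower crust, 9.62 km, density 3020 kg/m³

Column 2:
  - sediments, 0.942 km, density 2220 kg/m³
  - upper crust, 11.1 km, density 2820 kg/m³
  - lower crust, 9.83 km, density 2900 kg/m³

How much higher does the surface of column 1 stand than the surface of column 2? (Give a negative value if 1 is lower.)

For any compensation level in the mantle, the mantle terms cancel and isostasy reduces to e = (Σt_1 − Σt_2) − (Σ(ρt)_1 − Σ(ρt)_2) / ρ_m.
Σt_1 = 18.3 km; Σt_2 = 21.872 km; Σ(ρt)_1 = 52401.6; Σ(ρt)_2 = 61900.24 (in km·kg/m³).
e = (18.3 − 21.872) − (52401.6 − 61900.24) / 3270 = −0.667 km.

−0.667 km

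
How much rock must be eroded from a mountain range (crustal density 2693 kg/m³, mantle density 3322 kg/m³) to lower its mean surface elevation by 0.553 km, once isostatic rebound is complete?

Net drop Δ = e − u = e − e ρ_c/ρ_m = e (ρ_m − ρ_c)/ρ_m.
e = Δ ρ_m/(ρ_m − ρ_c) = 0.553 km × 3322/629 = 2.92 km.

2.92 km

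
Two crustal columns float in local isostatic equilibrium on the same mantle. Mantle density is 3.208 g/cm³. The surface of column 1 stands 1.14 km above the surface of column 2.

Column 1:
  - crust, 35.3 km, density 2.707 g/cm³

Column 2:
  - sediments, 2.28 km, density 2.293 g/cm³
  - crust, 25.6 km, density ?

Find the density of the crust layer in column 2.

Take the compensation level at the base of the deeper column (depth z_c below the surface of column 1) and equate Σ ρ_i t_i down to z_c; mantle fills any gap and the z_c terms cancel.
Column 1: 35.3×2.707 + (z_c − 35.3)×3.208
Column 2: 1.14×0 + 2.28×2.293 + 25.6×ρ + (z_c − 1.14 − 27.88)×3.208
The z_c×3.208 term appears on both sides and cancels. Collect the known terms of each column as K = Σ(ρt)_known − 3.208 × (depth of known layers): K_1 = 95.5571 − 3.208×35.3 = −17.6853; K_2 = 5.22804 − 3.208×(1.14 + 27.88) = −87.86812.
Balance: K_1 = K_2 + 25.6×ρ, so ρ = (K_1 − K_2)/25.6 = 70.1828/25.6 = 2.74 g/cm³.

2.74 g/cm³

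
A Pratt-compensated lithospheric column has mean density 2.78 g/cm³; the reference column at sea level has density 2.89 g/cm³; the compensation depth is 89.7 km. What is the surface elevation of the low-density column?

3.55 km

ρ_ref D = ρ (D + h) → h = D (ρ_ref − ρ)/ρ.
h = 89.7 km × (2.89 − 2.78)/2.78 = 3.55 km.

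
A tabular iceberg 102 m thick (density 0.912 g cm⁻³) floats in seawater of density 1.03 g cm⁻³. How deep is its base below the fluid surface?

Draft d = t ρ_obj/ρ_fluid = 102 m × 0.912/1.03 = 90.3 m.

90.3 m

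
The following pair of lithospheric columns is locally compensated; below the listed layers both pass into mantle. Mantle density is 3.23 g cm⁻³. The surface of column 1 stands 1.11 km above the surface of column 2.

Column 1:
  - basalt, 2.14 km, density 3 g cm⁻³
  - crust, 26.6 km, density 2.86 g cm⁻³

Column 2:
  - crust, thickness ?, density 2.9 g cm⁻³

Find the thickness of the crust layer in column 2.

Take the compensation level at the base of the deeper column (depth z_c below the surface of column 1) and equate Σ ρ_i t_i down to z_c; mantle fills any gap and the z_c terms cancel.
Column 1: 2.14×3 + 26.6×2.86 + (z_c − 28.74)×3.23
Column 2: 1.11×0 + x×2.9 + (z_c − 1.11 − 0 − x)×3.23
The z_c×3.23 term appears on both sides and cancels. Collect the known terms of each column as K = Σ(ρt)_known − 3.23 × (depth of known layers): K_1 = 82.496 − 3.23×28.74 = −10.3342; K_2 = 0 − 3.23×(1.11 + 0) = −3.5853.
Balance: K_1 = K_2 − x×(3.23 − 2.9), so x = (K_2 − K_1)/(3.23 − 2.9) = 6.7489/0.33 = 20.5 km.

20.5 km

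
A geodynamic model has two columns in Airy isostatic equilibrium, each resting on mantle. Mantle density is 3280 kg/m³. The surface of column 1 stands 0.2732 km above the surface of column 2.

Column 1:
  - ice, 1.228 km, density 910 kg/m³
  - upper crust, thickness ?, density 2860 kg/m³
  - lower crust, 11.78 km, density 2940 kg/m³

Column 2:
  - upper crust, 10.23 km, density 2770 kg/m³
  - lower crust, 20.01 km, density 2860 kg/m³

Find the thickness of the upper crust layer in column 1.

18.1 km

Take the compensation level at the base of the deeper column (depth z_c below the surface of column 1) and equate Σ ρ_i t_i down to z_c; mantle fills any gap and the z_c terms cancel.
Column 1: 1.228×910 + x×2860 + 11.78×2940 + (z_c − 13.008 − x)×3280
Column 2: 0.2732×0 + 10.23×2770 + 20.01×2860 + (z_c − 0.2732 − 30.24)×3280
The z_c×3280 term appears on both sides and cancels. Collect the known terms of each column as K = Σ(ρt)_known − 3280 × (depth of known layers): K_1 = 35750.68 − 3280×13.008 = −6915.56; K_2 = 85565.7 − 3280×(0.2732 + 30.24) = −14517.596.
Balance: K_1 − x×(3280 − 2860) = K_2, so x = (K_1 − K_2)/(3280 − 2860) = 7602.04/420 = 18.1 km.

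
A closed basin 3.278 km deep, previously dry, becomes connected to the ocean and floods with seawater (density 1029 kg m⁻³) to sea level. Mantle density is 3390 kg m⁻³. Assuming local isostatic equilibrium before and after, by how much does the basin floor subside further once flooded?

1.43 km

After flooding the water column is d + s deep. Its weight must equal the weight of mantle displaced by the extra subsidence s: (d + s) ρ_w = s ρ_m.
s = d ρ_w / (ρ_m − ρ_w) = 3.278 km × 1029/(3390 − 1029) = 1.43 km.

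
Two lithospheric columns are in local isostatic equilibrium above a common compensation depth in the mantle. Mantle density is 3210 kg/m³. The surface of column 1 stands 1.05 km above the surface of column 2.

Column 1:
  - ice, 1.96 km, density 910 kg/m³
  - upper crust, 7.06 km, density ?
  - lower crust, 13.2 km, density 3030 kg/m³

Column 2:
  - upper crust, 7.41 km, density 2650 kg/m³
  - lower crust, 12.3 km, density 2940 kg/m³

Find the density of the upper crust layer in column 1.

Take the compensation level at the base of the deeper column (depth z_c below the surface of column 1) and equate Σ ρ_i t_i down to z_c; mantle fills any gap and the z_c terms cancel.
Column 1: 1.96×910 + 7.06×ρ + 13.2×3030 + (z_c − 22.22)×3210
Column 2: 1.05×0 + 7.41×2650 + 12.3×2940 + (z_c − 1.05 − 19.71)×3210
The z_c×3210 term appears on both sides and cancels. Collect the known terms of each column as K = Σ(ρt)_known − 3210 × (depth of known layers): K_1 = 41779.6 − 3210×22.22 = −29546.6; K_2 = 55798.5 − 3210×(1.05 + 19.71) = −10841.1.
Balance: K_1 + 7.06×ρ = K_2, so ρ = (K_2 − K_1)/7.06 = 18705.5/7.06 = 2650 kg/m³.

2650 kg/m³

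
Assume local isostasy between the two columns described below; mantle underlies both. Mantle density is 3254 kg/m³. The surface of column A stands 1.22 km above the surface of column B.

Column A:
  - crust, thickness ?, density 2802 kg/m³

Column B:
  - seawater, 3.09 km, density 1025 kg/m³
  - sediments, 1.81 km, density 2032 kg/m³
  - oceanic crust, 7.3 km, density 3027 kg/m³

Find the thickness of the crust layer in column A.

32.6 km

Take the compensation level at the base of the deeper column (depth z_c below the surface of column A) and equate Σ ρ_i t_i down to z_c; mantle fills any gap and the z_c terms cancel.
Column A: x×2802 + (z_c − 0 − x)×3254
Column B: 1.22×0 + 3.09×1025 + 1.81×2032 + 7.3×3027 + (z_c − 1.22 − 12.2)×3254
The z_c×3254 term appears on both sides and cancels. Collect the known terms of each column as K = Σ(ρt)_known − 3254 × (depth of known layers): K_A = 0 − 3254×0 = 0; K_B = 28942.27 − 3254×(1.22 + 12.2) = −14726.41.
Balance: K_A − x×(3254 − 2802) = K_B, so x = (K_A − K_B)/(3254 − 2802) = 14726.4/452 = 32.6 km.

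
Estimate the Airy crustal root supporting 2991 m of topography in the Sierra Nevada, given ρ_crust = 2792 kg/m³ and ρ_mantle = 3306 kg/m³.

By Archimedes' principle applied to the lithosphere: the weight of the topography is balanced by the buoyancy of the root, ρ_c h = (ρ_m − ρ_c) r.
r = h · ρ_c / (ρ_m − ρ_c) = 2991 m × 2792 / (3306 − 2792) = 16200 m.

16200 m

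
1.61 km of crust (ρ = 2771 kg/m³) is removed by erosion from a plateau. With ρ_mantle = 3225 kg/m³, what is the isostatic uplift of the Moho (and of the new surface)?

1.38 km

Unloading: uplift u = e ρ_c/ρ_m = 1.61 km × 2771/3225 = 1.38 km.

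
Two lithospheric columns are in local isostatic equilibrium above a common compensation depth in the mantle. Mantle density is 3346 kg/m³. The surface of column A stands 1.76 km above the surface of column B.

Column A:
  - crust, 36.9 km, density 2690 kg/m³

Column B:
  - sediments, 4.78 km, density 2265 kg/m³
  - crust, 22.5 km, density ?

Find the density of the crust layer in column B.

2760 kg/m³

Take the compensation level at the base of the deeper column (depth z_c below the surface of column A) and equate Σ ρ_i t_i down to z_c; mantle fills any gap and the z_c terms cancel.
Column A: 36.9×2690 + (z_c − 36.9)×3346
Column B: 1.76×0 + 4.78×2265 + 22.5×ρ + (z_c − 1.76 − 27.28)×3346
The z_c×3346 term appears on both sides and cancels. Collect the known terms of each column as K = Σ(ρt)_known − 3346 × (depth of known layers): K_A = 99261 − 3346×36.9 = −24206.4; K_B = 10826.7 − 3346×(1.76 + 27.28) = −86341.14.
Balance: K_A = K_B + 22.5×ρ, so ρ = (K_A − K_B)/22.5 = 62134.7/22.5 = 2760 kg/m³.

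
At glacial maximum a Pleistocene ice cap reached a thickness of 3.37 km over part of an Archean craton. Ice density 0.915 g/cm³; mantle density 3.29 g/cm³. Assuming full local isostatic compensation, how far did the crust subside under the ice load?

0.937 km

In Airy isostatic equilibrium: the ice load ρ_ice t is balanced by mantle displaced below, ρ_m s.
s = t ρ_ice / ρ_m = 3.37 km × 0.915/3.29 = 0.937 km.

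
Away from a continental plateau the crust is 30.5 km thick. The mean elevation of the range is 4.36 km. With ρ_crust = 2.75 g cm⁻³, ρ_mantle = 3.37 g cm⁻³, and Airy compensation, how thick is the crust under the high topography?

54.2 km

Root depth r = h ρ_c / (ρ_m − ρ_c) = 4.36 km × 2.75 / 0.62 = 19.34 km.
Total thickness = T + h + r = 30.5 km + 4.36 km + 19.34 km = 54.2 km.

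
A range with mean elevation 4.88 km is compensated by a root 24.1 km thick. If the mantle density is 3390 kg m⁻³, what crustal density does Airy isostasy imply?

ρ_c h = (ρ_m − ρ_c) r → ρ_c (h + r) = ρ_m r → ρ_c = ρ_m r / (h + r).
ρ_c = 3390 × 24.1 km / (4.88 km + 24.1 km) = 2820 kg m⁻³.

2820 kg m⁻³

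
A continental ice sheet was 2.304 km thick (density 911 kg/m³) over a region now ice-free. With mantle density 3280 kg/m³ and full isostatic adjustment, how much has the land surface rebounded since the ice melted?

Removing the load lets mantle flow back in; uplift u satisfies ρ_ice t = ρ_m u.
u = t ρ_ice/ρ_m = 2.304 km × 911/3280 = 0.64 km.

0.64 km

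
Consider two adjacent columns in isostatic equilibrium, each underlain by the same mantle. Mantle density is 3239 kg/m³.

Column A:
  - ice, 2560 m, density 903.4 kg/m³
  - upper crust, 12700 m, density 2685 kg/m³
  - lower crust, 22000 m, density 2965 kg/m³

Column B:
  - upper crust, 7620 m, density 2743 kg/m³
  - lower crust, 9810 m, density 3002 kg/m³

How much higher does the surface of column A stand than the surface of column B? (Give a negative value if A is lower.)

3990 m

For any compensation level in the mantle, the mantle terms cancel and isostasy reduces to e = (Σt_A − Σt_B) − (Σ(ρt)_A − Σ(ρt)_B) / ρ_m.
Σt_A = 37260 m; Σt_B = 17430 m; Σ(ρt)_A = 101642204; Σ(ρt)_B = 50351280 (in m·kg/m³).
e = (37260 − 17430) − (101642204 − 50351280) / 3239 = 3990 m.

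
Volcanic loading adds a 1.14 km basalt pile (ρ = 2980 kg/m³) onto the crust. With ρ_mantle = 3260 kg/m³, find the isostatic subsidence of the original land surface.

1.04 km

Subaerial loading: s = t ρ_load / ρ_m.
s = 1.14 km × 2980/3260 = 1.04 km.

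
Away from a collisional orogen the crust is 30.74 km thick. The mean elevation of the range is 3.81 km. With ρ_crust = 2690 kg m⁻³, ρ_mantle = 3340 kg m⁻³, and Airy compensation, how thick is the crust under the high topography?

50.3 km

Root depth r = h ρ_c / (ρ_m − ρ_c) = 3.81 km × 2690 / 650 = 15.77 km.
Total thickness = T + h + r = 30.74 km + 3.81 km + 15.77 km = 50.3 km.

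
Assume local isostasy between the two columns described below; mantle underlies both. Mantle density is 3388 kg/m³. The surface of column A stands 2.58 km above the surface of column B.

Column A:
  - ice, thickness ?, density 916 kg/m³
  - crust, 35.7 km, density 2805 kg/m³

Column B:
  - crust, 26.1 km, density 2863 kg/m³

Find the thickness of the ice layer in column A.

0.66 km

Take the compensation level at the base of the deeper column (depth z_c below the surface of column A) and equate Σ ρ_i t_i down to z_c; mantle fills any gap and the z_c terms cancel.
Column A: x×916 + 35.7×2805 + (z_c − 35.7 − x)×3388
Column B: 2.58×0 + 26.1×2863 + (z_c − 2.58 − 26.1)×3388
The z_c×3388 term appears on both sides and cancels. Collect the known terms of each column as K = Σ(ρt)_known − 3388 × (depth of known layers): K_A = 100138.5 − 3388×35.7 = −20813.1; K_B = 74724.3 − 3388×(2.58 + 26.1) = −22443.54.
Balance: K_A − x×(3388 − 916) = K_B, so x = (K_A − K_B)/(3388 − 916) = 1630.44/2472 = 0.66 km.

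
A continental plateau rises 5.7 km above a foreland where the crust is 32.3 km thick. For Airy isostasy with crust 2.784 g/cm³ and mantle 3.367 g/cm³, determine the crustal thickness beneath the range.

65.2 km

Root depth r = h ρ_c / (ρ_m − ρ_c) = 5.7 km × 2.784 / 0.583 = 27.22 km.
Total thickness = T + h + r = 32.3 km + 5.7 km + 27.22 km = 65.2 km.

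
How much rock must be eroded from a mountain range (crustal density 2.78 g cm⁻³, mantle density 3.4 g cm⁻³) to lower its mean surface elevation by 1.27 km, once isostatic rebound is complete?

Net drop Δ = e − u = e − e ρ_c/ρ_m = e (ρ_m − ρ_c)/ρ_m.
e = Δ ρ_m/(ρ_m − ρ_c) = 1.27 km × 3.4/0.62 = 6.96 km.

6.96 km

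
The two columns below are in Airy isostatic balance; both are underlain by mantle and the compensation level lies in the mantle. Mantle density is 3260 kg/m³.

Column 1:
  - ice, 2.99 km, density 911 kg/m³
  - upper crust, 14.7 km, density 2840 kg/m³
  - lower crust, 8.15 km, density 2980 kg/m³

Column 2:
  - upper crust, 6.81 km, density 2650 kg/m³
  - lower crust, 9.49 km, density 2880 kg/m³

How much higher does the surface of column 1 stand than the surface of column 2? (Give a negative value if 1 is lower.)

For any compensation level in the mantle, the mantle terms cancel and isostasy reduces to e = (Σt_1 − Σt_2) − (Σ(ρt)_1 − Σ(ρt)_2) / ρ_m.
Σt_1 = 25.84 km; Σt_2 = 16.3 km; Σ(ρt)_1 = 68758.89; Σ(ρt)_2 = 45377.7 (in km·kg/m³).
e = (25.84 − 16.3) − (68758.89 − 45377.7) / 3260 = 2.37 km.

2.37 km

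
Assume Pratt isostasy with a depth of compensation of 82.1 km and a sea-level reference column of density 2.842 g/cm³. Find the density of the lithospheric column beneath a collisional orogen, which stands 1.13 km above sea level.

Pratt balance: ρ_ref D = ρ (D + h).
ρ = ρ_ref D/(D + h) = 2.842 × 82.1 km/(82.1 km + 1.13 km) = 2.8 g/cm³.

2.8 g/cm³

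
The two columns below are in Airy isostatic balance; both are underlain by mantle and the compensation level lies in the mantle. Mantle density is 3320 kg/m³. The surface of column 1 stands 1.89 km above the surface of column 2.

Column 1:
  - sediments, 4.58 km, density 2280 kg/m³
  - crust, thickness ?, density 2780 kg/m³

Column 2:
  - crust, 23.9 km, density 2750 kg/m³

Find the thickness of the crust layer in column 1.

Take the compensation level at the base of the deeper column (depth z_c below the surface of column 1) and equate Σ ρ_i t_i down to z_c; mantle fills any gap and the z_c terms cancel.
Column 1: 4.58×2280 + x×2780 + (z_c − 4.58 − x)×3320
Column 2: 1.89×0 + 23.9×2750 + (z_c − 1.89 − 23.9)×3320
The z_c×3320 term appears on both sides and cancels. Collect the known terms of each column as K = Σ(ρt)_known − 3320 × (depth of known layers): K_1 = 10442.4 − 3320×4.58 = −4763.2; K_2 = 65725 − 3320×(1.89 + 23.9) = −19897.8.
Balance: K_1 − x×(3320 − 2780) = K_2, so x = (K_1 − K_2)/(3320 − 2780) = 15134.6/540 = 28 km.

28 km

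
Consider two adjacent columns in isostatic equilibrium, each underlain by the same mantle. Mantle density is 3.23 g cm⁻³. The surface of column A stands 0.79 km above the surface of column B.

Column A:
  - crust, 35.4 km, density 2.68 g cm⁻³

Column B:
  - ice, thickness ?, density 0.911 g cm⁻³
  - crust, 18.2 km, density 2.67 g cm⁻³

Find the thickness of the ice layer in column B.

2.9 km

Take the compensation level at the base of the deeper column (depth z_c below the surface of column A) and equate Σ ρ_i t_i down to z_c; mantle fills any gap and the z_c terms cancel.
Column A: 35.4×2.68 + (z_c − 35.4)×3.23
Column B: 0.79×0 + x×0.911 + 18.2×2.67 + (z_c − 0.79 − 18.2 − x)×3.23
The z_c×3.23 term appears on both sides and cancels. Collect the known terms of each column as K = Σ(ρt)_known − 3.23 × (depth of known layers): K_A = 94.872 − 3.23×35.4 = −19.47; K_B = 48.594 − 3.23×(0.79 + 18.2) = −12.7437.
Balance: K_A = K_B − x×(3.23 − 0.911), so x = (K_B − K_A)/(3.23 − 0.911) = 6.7263/2.319 = 2.9 km.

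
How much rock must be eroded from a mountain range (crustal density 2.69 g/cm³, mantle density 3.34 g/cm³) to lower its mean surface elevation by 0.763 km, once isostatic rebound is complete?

3.92 km

Net drop Δ = e − u = e − e ρ_c/ρ_m = e (ρ_m − ρ_c)/ρ_m.
e = Δ ρ_m/(ρ_m − ρ_c) = 0.763 km × 3.34/0.65 = 3.92 km.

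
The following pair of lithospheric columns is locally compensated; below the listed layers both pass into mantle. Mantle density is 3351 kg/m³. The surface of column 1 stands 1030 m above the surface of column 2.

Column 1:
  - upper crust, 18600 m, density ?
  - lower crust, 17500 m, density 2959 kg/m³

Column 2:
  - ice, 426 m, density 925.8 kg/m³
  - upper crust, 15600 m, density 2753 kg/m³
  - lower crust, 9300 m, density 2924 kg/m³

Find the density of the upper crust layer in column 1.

Take the compensation level at the base of the deeper column (depth z_c below the surface of column 1) and equate Σ ρ_i t_i down to z_c; mantle fills any gap and the z_c terms cancel.
Column 1: 18600×ρ + 17500×2959 + (z_c − 36100)×3351
Column 2: 1030×0 + 426×925.8 + 15600×2753 + 9300×2924 + (z_c − 1030 − 25326)×3351
The z_c×3351 term appears on both sides and cancels. Collect the known terms of each column as K = Σ(ρt)_known − 3351 × (depth of known layers): K_1 = 51782500 − 3351×36100 = −69188600; K_2 = 70534390.8 − 3351×(1030 + 25326) = −17784565.2.
Balance: K_1 + 18600×ρ = K_2, so ρ = (K_2 − K_1)/18600 = 51404000/18600 = 2760 kg/m³.

2760 kg/m³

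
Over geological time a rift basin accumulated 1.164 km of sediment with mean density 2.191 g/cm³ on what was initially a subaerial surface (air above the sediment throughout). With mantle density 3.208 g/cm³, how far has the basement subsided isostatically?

0.795 km

Subaerial load: s = t ρ_sed / ρ_m = 1.164 km × 2.191/3.208 = 0.795 km.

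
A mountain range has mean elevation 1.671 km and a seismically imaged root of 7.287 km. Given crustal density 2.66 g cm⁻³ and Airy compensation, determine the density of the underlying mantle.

3.27 g cm⁻³

Airy balance: ρ_c h = (ρ_m − ρ_c) r → ρ_m = ρ_c (1 + h/r).
ρ_m = 2.66 × (1 + 1.671 km/7.287 km) = 3.27 g cm⁻³.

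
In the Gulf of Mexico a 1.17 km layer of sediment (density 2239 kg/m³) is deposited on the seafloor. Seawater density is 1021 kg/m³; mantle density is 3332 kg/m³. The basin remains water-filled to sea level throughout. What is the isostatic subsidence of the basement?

Submarine loading: the sediment displaces seawater, and the subsidence is in turn flooded, so s (ρ_m − ρ_w) = t (ρ_sed − ρ_w).
s = 1.17 km × (2239 − 1021) / (3332 − 1021) = 0.617 km.

0.617 km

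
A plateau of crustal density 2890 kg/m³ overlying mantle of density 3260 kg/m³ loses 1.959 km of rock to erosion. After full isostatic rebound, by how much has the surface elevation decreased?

0.222 km

Rebound u = e ρ_c/ρ_m = 1.959 km × 2890/3260 = 1.737 km.
Net surface drop = e − u = 1.959 km − 1.737 km = e (ρ_m − ρ_c)/ρ_m = 0.222 km.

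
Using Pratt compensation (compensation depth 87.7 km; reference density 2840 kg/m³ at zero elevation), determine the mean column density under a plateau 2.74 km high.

Pratt balance: ρ_ref D = ρ (D + h).
ρ = ρ_ref D/(D + h) = 2840 × 87.7 km/(87.7 km + 2.74 km) = 2750 kg/m³.

2750 kg/m³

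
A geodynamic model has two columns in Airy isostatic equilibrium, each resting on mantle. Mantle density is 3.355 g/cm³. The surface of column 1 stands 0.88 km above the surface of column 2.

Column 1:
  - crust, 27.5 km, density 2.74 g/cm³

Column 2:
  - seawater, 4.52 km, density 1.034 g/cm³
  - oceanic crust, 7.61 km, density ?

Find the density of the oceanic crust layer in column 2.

Take the compensation level at the base of the deeper column (depth z_c below the surface of column 1) and equate Σ ρ_i t_i down to z_c; mantle fills any gap and the z_c terms cancel.
Column 1: 27.5×2.74 + (z_c − 27.5)×3.355
Column 2: 0.88×0 + 4.52×1.034 + 7.61×ρ + (z_c − 0.88 − 12.13)×3.355
The z_c×3.355 term appears on both sides and cancels. Collect the known terms of each column as K = Σ(ρt)_known − 3.355 × (depth of known layers): K_1 = 75.35 − 3.355×27.5 = −16.9125; K_2 = 4.67368 − 3.355×(0.88 + 12.13) = −38.97487.
Balance: K_1 = K_2 + 7.61×ρ, so ρ = (K_1 − K_2)/7.61 = 22.0624/7.61 = 2.9 g/cm³.

2.9 g/cm³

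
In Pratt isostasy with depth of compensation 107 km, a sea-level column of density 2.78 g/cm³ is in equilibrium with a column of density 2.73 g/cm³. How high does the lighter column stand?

1.96 km

ρ_ref D = ρ (D + h) → h = D (ρ_ref − ρ)/ρ.
h = 107 km × (2.78 − 2.73)/2.73 = 1.96 km.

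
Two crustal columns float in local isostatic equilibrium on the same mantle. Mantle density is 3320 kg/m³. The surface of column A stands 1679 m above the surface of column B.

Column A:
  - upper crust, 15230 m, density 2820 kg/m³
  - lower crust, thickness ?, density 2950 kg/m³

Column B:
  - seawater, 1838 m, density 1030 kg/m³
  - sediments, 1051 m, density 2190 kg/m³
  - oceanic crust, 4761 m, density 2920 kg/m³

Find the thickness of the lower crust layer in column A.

Take the compensation level at the base of the deeper column (depth z_c below the surface of column A) and equate Σ ρ_i t_i down to z_c; mantle fills any gap and the z_c terms cancel.
Column A: 15230×2820 + x×2950 + (z_c − 15230 − x)×3320
Column B: 1679×0 + 1838×1030 + 1051×2190 + 4761×2920 + (z_c − 1679 − 7650)×3320
The z_c×3320 term appears on both sides and cancels. Collect the known terms of each column as K = Σ(ρt)_known − 3320 × (depth of known layers): K_A = 42948600 − 3320×15230 = −7615000; K_B = 18096950 − 3320×(1679 + 7650) = −12875330.
Balance: K_A − x×(3320 − 2950) = K_B, so x = (K_A − K_B)/(3320 − 2950) = 5260330/370 = 14200 m.

14200 m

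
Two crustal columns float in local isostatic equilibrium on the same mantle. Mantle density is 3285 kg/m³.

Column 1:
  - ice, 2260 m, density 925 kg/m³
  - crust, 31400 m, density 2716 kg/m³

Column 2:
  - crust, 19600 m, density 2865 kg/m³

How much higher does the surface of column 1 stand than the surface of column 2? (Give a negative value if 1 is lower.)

4560 m

For any compensation level in the mantle, the mantle terms cancel and isostasy reduces to e = (Σt_1 − Σt_2) − (Σ(ρt)_1 − Σ(ρt)_2) / ρ_m.
Σt_1 = 33660 m; Σt_2 = 19600 m; Σ(ρt)_1 = 87372900; Σ(ρt)_2 = 56154000 (in m·kg/m³).
e = (33660 − 19600) − (87372900 − 56154000) / 3285 = 4560 m.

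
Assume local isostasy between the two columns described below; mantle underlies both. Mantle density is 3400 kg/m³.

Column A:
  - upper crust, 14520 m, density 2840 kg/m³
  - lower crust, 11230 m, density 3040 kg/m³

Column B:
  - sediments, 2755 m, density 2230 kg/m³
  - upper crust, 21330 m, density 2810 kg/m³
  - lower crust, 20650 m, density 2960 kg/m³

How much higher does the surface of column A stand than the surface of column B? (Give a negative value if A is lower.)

−3740 m

For any compensation level in the mantle, the mantle terms cancel and isostasy reduces to e = (Σt_A − Σt_B) − (Σ(ρt)_A − Σ(ρt)_B) / ρ_m.
Σt_A = 25750 m; Σt_B = 44735 m; Σ(ρt)_A = 75376000; Σ(ρt)_B = 127204950 (in m·kg/m³).
e = (25750 − 44735) − (75376000 − 127204950) / 3400 = −3740 m.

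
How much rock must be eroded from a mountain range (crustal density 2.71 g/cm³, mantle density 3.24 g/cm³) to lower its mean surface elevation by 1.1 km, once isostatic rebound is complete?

6.72 km

Net drop Δ = e − u = e − e ρ_c/ρ_m = e (ρ_m − ρ_c)/ρ_m.
e = Δ ρ_m/(ρ_m − ρ_c) = 1.1 km × 3.24/0.53 = 6.72 km.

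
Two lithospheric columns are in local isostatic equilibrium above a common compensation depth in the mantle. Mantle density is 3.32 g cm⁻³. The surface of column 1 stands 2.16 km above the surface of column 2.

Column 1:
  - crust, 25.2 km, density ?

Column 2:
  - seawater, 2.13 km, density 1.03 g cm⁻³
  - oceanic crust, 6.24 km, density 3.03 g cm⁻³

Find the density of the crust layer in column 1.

2.77 g cm⁻³

Take the compensation level at the base of the deeper column (depth z_c below the surface of column 1) and equate Σ ρ_i t_i down to z_c; mantle fills any gap and the z_c terms cancel.
Column 1: 25.2×ρ + (z_c − 25.2)×3.32
Column 2: 2.16×0 + 2.13×1.03 + 6.24×3.03 + (z_c − 2.16 − 8.37)×3.32
The z_c×3.32 term appears on both sides and cancels. Collect the known terms of each column as K = Σ(ρt)_known − 3.32 × (depth of known layers): K_1 = 0 − 3.32×25.2 = −83.664; K_2 = 21.1011 − 3.32×(2.16 + 8.37) = −13.8585.
Balance: K_1 + 25.2×ρ = K_2, so ρ = (K_2 − K_1)/25.2 = 69.8055/25.2 = 2.77 g cm⁻³.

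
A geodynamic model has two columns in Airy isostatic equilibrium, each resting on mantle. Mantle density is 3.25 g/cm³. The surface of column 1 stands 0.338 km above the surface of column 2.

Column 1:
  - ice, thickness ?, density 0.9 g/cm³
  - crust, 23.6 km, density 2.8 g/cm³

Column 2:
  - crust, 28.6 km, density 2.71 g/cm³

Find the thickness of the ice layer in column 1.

Take the compensation level at the base of the deeper column (depth z_c below the surface of column 1) and equate Σ ρ_i t_i down to z_c; mantle fills any gap and the z_c terms cancel.
Column 1: x×0.9 + 23.6×2.8 + (z_c − 23.6 − x)×3.25
Column 2: 0.338×0 + 28.6×2.71 + (z_c − 0.338 − 28.6)×3.25
The z_c×3.25 term appears on both sides and cancels. Collect the known terms of each column as K = Σ(ρt)_known − 3.25 × (depth of known layers): K_1 = 66.08 − 3.25×23.6 = −10.62; K_2 = 77.506 − 3.25×(0.338 + 28.6) = −16.5425.
Balance: K_1 − x×(3.25 − 0.9) = K_2, so x = (K_1 − K_2)/(3.25 − 0.9) = 5.9225/2.35 = 2.52 km.

2.52 km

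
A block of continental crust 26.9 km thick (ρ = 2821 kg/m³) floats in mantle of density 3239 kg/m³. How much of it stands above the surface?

3.47 km

Floating equilibrium: submerged depth d = t ρ_obj/ρ_fluid = 26.9 km × 2821/3239 = 23.43 km.
Freeboard = t − d = 26.9 km − 23.43 km = 3.47 km.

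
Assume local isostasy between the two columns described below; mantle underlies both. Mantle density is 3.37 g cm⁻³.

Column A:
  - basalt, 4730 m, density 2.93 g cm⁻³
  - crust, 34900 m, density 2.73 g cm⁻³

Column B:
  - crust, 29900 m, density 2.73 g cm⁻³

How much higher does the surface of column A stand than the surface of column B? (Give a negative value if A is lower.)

For any compensation level in the mantle, the mantle terms cancel and isostasy reduces to e = (Σt_A − Σt_B) − (Σ(ρt)_A − Σ(ρt)_B) / ρ_m.
Σt_A = 39630 m; Σt_B = 29900 m; Σ(ρt)_A = 109135.9; Σ(ρt)_B = 81627 (in m·g cm⁻³).
e = (39630 − 29900) − (109135.9 − 81627) / 3.37 = 1570 m.

1570 m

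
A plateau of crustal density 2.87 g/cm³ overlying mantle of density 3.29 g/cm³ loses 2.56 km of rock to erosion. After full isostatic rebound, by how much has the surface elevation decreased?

0.327 km

Rebound u = e ρ_c/ρ_m = 2.56 km × 2.87/3.29 = 2.233 km.
Net surface drop = e − u = 2.56 km − 2.233 km = e (ρ_m − ρ_c)/ρ_m = 0.327 km.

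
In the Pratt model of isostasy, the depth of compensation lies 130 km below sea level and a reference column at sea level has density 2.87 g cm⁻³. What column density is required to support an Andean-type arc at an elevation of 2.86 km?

Pratt balance: ρ_ref D = ρ (D + h).
ρ = ρ_ref D/(D + h) = 2.87 × 130 km/(130 km + 2.86 km) = 2.81 g cm⁻³.

2.81 g cm⁻³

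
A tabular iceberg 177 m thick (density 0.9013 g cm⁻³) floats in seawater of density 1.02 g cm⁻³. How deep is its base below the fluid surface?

156 m

Draft d = t ρ_obj/ρ_fluid = 177 m × 0.9013/1.02 = 156 m.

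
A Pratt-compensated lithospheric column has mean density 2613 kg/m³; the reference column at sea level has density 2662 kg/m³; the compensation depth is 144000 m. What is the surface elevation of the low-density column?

2700 m

ρ_ref D = ρ (D + h) → h = D (ρ_ref − ρ)/ρ.
h = 144000 m × (2662 − 2613)/2613 = 2700 m.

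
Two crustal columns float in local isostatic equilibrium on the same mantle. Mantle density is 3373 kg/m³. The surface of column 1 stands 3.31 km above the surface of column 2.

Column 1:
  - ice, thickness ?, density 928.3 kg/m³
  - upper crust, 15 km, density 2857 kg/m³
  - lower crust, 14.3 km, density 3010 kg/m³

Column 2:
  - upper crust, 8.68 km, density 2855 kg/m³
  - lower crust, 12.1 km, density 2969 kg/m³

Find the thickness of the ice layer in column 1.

3.12 km

Take the compensation level at the base of the deeper column (depth z_c below the surface of column 1) and equate Σ ρ_i t_i down to z_c; mantle fills any gap and the z_c terms cancel.
Column 1: x×928.3 + 15×2857 + 14.3×3010 + (z_c − 29.3 − x)×3373
Column 2: 3.31×0 + 8.68×2855 + 12.1×2969 + (z_c − 3.31 − 20.78)×3373
The z_c×3373 term appears on both sides and cancels. Collect the known terms of each column as K = Σ(ρt)_known − 3373 × (depth of known layers): K_1 = 85898 − 3373×29.3 = −12930.9; K_2 = 60706.3 − 3373×(3.31 + 20.78) = −20549.27.
Balance: K_1 − x×(3373 − 928.3) = K_2, so x = (K_1 − K_2)/(3373 − 928.3) = 7618.37/2444.7 = 3.12 km.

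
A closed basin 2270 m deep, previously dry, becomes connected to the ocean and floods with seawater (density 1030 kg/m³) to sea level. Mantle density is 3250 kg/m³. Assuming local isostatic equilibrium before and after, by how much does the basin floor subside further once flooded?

After flooding the water column is d + s deep. Its weight must equal the weight of mantle displaced by the extra subsidence s: (d + s) ρ_w = s ρ_m.
s = d ρ_w / (ρ_m − ρ_w) = 2270 m × 1030/(3250 − 1030) = 1050 m.

1050 m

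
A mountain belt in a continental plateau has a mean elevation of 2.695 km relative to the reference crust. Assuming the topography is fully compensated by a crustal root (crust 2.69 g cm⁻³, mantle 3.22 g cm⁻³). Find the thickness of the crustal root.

13.7 km

For local isostatic compensation: the weight of the topography is balanced by the buoyancy of the root, ρ_c h = (ρ_m − ρ_c) r.
r = h · ρ_c / (ρ_m − ρ_c) = 2.695 km × 2.69 / (3.22 − 2.69) = 13.7 km.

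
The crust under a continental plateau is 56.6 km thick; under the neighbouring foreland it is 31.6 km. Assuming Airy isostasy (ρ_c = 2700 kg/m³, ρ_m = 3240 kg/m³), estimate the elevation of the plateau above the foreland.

Excess crust Δ = 56.6 km − 31.6 km = 25 km, split between elevation h and root r with h + r = Δ.
Airy balance ρ_c h = (ρ_m − ρ_c) r gives r = h ρ_c/(ρ_m − ρ_c), so h (1 + ρ_c/(ρ_m − ρ_c)) = Δ, i.e. h = Δ (ρ_m − ρ_c)/ρ_m.
h = 25 km × 540/3240 = 4.17 km.

4.17 km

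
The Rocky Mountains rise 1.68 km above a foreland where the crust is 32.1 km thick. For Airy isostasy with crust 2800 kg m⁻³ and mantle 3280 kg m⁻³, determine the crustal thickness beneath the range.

Root depth r = h ρ_c / (ρ_m − ρ_c) = 1.68 km × 2800 / 480 = 9.8 km.
Total thickness = T + h + r = 32.1 km + 1.68 km + 9.8 km = 43.6 km.

43.6 km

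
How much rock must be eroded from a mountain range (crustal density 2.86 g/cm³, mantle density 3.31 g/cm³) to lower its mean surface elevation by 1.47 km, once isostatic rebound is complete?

10.8 km

Net drop Δ = e − u = e − e ρ_c/ρ_m = e (ρ_m − ρ_c)/ρ_m.
e = Δ ρ_m/(ρ_m − ρ_c) = 1.47 km × 3.31/0.45 = 10.8 km.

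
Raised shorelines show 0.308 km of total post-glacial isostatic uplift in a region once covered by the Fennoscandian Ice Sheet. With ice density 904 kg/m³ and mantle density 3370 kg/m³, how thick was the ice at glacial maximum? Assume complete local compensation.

u = t ρ_ice/ρ_m → t = u ρ_m/ρ_ice = 0.308 km × 3370/904 = 1.15 km.

1.15 km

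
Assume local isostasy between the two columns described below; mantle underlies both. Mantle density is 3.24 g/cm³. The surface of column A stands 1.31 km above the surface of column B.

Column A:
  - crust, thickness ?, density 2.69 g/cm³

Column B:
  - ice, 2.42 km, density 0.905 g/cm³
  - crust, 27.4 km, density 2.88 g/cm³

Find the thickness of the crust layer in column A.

35.9 km

Take the compensation level at the base of the deeper column (depth z_c below the surface of column A) and equate Σ ρ_i t_i down to z_c; mantle fills any gap and the z_c terms cancel.
Column A: x×2.69 + (z_c − 0 − x)×3.24
Column B: 1.31×0 + 2.42×0.905 + 27.4×2.88 + (z_c − 1.31 − 29.82)×3.24
The z_c×3.24 term appears on both sides and cancels. Collect the known terms of each column as K = Σ(ρt)_known − 3.24 × (depth of known layers): K_A = 0 − 3.24×0 = 0; K_B = 81.1021 − 3.24×(1.31 + 29.82) = −19.7591.
Balance: K_A − x×(3.24 − 2.69) = K_B, so x = (K_A − K_B)/(3.24 − 2.69) = 19.7591/0.55 = 35.9 km.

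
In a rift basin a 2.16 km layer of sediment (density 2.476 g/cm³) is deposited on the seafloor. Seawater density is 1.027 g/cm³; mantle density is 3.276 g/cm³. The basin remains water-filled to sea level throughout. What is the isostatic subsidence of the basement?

Submarine loading: the sediment displaces seawater, and the subsidence is in turn flooded, so s (ρ_m − ρ_w) = t (ρ_sed − ρ_w).
s = 2.16 km × (2.476 − 1.027) / (3.276 − 1.027) = 1.39 km.

1.39 km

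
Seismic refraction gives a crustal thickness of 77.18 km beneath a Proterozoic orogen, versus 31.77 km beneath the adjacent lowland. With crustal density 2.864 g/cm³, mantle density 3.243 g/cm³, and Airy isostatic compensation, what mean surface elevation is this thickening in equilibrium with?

5.31 km

Excess crust Δ = 77.18 km − 31.77 km = 45.41 km, split between elevation h and root r with h + r = Δ.
Airy balance ρ_c h = (ρ_m − ρ_c) r gives r = h ρ_c/(ρ_m − ρ_c), so h (1 + ρ_c/(ρ_m − ρ_c)) = Δ, i.e. h = Δ (ρ_m − ρ_c)/ρ_m.
h = 45.41 km × 0.379/3.243 = 5.31 km.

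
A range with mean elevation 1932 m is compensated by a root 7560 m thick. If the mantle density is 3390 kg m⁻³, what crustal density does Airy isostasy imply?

ρ_c h = (ρ_m − ρ_c) r → ρ_c (h + r) = ρ_m r → ρ_c = ρ_m r / (h + r).
ρ_c = 3390 × 7560 m / (1932 m + 7560 m) = 2700 kg m⁻³.

2700 kg m⁻³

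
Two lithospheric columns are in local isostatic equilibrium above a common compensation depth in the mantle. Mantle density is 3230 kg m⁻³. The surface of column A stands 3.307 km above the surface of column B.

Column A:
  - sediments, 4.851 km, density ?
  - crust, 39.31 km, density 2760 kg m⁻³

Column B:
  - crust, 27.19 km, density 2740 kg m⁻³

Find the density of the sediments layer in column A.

Take the compensation level at the base of the deeper column (depth z_c below the surface of column A) and equate Σ ρ_i t_i down to z_c; mantle fills any gap and the z_c terms cancel.
Column A: 4.851×ρ + 39.31×2760 + (z_c − 44.161)×3230
Column B: 3.307×0 + 27.19×2740 + (z_c − 3.307 − 27.19)×3230
The z_c×3230 term appears on both sides and cancels. Collect the known terms of each column as K = Σ(ρt)_known − 3230 × (depth of known layers): K_A = 108495.6 − 3230×44.161 = −34144.43; K_B = 74500.6 − 3230×(3.307 + 27.19) = −24004.71.
Balance: K_A + 4.851×ρ = K_B, so ρ = (K_B − K_A)/4.851 = 10139.7/4.851 = 2090 kg m⁻³.

2090 kg m⁻³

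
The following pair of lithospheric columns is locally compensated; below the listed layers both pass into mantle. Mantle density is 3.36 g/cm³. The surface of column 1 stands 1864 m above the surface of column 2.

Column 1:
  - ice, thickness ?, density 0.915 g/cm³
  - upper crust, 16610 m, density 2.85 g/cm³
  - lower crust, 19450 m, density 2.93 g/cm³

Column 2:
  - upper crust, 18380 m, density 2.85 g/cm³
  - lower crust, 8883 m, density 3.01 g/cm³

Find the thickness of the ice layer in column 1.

Take the compensation level at the base of the deeper column (depth z_c below the surface of column 1) and equate Σ ρ_i t_i down to z_c; mantle fills any gap and the z_c terms cancel.
Column 1: x×0.915 + 16610×2.85 + 19450×2.93 + (z_c − 36060 − x)×3.36
Column 2: 1864×0 + 18380×2.85 + 8883×3.01 + (z_c − 1864 − 27263)×3.36
The z_c×3.36 term appears on both sides and cancels. Collect the known terms of each column as K = Σ(ρt)_known − 3.36 × (depth of known layers): K_1 = 104327 − 3.36×36060 = −16834.6; K_2 = 79120.83 − 3.36×(1864 + 27263) = −18745.89.
Balance: K_1 − x×(3.36 − 0.915) = K_2, so x = (K_1 − K_2)/(3.36 − 0.915) = 1911.29/2.445 = 782 m.

782 m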